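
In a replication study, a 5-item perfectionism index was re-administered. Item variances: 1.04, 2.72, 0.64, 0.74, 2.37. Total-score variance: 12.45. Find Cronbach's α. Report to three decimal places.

Σσ²ᵢ = 1.04 + 2.72 + 0.64 + 0.74 + 2.37 = 7.51
α = (k/(k−1))·(1 − Σσ²ᵢ/total variance) = (5/4)·(1 − 7.51/12.45) = 0.496

Cronbach's α = 0.496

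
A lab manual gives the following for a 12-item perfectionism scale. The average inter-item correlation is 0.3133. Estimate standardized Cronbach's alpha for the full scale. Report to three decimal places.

α = 0.846

Standardized α = k·r̄ / (1 + (k−1)·r̄) = 12 × 0.3133 / (1 + 11 × 0.3133)
  = 3.7596 / 4.4463 = 0.846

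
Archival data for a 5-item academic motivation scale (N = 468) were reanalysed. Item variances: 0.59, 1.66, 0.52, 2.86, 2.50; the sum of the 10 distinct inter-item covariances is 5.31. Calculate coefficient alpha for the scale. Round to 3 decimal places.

coefficient alpha = 0.708

Σσ²ᵢ = 0.59 + 1.66 + 0.52 + 2.86 + 2.50 = 8.13
Sum of distinct covariances = 5.31
Var(T) = Σσ²ᵢ + 2·Σcov = 8.13 + 2 × 5.31 = 18.75
α = (5/4)·(1 − 8.13/18.75) = 0.708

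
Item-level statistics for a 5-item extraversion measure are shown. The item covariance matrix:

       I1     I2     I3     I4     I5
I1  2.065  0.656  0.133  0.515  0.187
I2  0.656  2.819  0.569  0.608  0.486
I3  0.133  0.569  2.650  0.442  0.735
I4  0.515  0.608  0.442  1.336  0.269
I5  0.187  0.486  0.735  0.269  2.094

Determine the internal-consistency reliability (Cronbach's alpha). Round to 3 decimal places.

Cronbach's alpha = 0.570

sum of item variances = 2.065 + 2.819 + 2.650 + 1.336 + 2.094 = 10.964
Sum of off-diagonal covariances = 4.600
σ²_T = 10.964 + 2 × 4.600 = 20.164
α = (k/(k−1))·(1 − sum of item variances/σ²_T) = (5/4)·(1 − 10.964/20.164) = 0.570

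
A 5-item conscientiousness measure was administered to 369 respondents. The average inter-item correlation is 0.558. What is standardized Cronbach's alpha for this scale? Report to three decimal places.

α = 0.863

Standardized α = k·r̄ / (1 + (k−1)·r̄) = 5 × 0.558 / (1 + 4 × 0.558)
  = 2.7900 / 3.2320 = 0.863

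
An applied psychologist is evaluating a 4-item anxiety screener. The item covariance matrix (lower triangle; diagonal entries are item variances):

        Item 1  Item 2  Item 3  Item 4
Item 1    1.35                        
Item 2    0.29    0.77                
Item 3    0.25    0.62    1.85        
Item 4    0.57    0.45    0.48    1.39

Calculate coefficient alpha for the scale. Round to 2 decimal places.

coefficient alpha = 0.66

sum of item variances = 1.35 + 0.77 + 1.85 + 1.39 = 5.36
Sum of the distinct covariances = 2.66
Var(T) = 5.36 + 2 × 2.66 = 10.68
α = (k/(k−1))·(1 − sum of item variances/Var(T)) = (4/3)·(1 − 5.36/10.68) = 0.66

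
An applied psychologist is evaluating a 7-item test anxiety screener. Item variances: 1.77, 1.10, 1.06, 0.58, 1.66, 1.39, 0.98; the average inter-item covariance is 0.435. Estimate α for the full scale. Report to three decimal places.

sum of item variances = 1.77 + 1.10 + 1.06 + 0.58 + 1.66 + 1.39 + 0.98 = 8.54
Sum of the 21 distinct covariances = 21 × 0.435 = 9.135
total variance = sum of item variances + 2·Σcov = 8.54 + 2 × 9.135 = 26.810
α = (7/6)·(1 − 8.54/26.810) = 0.795

α = 0.795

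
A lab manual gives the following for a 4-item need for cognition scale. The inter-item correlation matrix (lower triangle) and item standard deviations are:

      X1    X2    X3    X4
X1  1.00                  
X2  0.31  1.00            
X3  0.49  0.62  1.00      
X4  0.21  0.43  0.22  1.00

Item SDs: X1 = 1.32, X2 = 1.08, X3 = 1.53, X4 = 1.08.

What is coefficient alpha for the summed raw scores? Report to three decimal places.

Σσ²ᵢ = 1.32² + 1.08² + 1.53² + 1.08² = 6.4161
Covariances σ_ij = r_ij · s_i · s_j:
  σ(X1,X2) = 0.31 × 1.32 × 1.08 = 0.4419
  σ(X1,X3) = 0.49 × 1.32 × 1.53 = 0.9896
  σ(X1,X4) = 0.21 × 1.32 × 1.08 = 0.2994
  σ(X2,X3) = 0.62 × 1.08 × 1.53 = 1.0245
  σ(X2,X4) = 0.43 × 1.08 × 1.08 = 0.5016
  σ(X3,X4) = 0.22 × 1.53 × 1.08 = 0.3635
σ²_T = Σσ²ᵢ + 2·Σσ_ij = 6.4161 + 2 × 3.6205 = 13.6571
α = (4/3)·(1 − 6.4161/13.6571) = 0.707

α = 0.707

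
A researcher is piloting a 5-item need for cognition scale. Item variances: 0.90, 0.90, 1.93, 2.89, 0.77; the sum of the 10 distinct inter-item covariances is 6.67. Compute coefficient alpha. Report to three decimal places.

coefficient alpha = 0.804

sum of item variances = 0.90 + 0.90 + 1.93 + 2.89 + 0.77 = 7.39
Sum of distinct covariances = 6.67
Var(T) = sum of item variances + 2·Σcov = 7.39 + 2 × 6.67 = 20.73
α = (5/4)·(1 − 7.39/20.73) = 0.804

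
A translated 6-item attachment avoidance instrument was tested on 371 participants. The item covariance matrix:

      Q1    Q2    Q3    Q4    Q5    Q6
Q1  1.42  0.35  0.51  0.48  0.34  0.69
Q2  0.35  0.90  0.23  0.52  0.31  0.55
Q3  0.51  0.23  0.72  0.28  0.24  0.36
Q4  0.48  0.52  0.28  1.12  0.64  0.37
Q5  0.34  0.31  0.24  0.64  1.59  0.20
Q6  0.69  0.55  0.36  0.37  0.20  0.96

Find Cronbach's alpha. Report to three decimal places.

α = 0.773

Σσᵢ² = 1.42 + 0.90 + 0.72 + 1.12 + 1.59 + 0.96 = 6.71
Σ_{i<j} σ_ij = 6.07
Var(T) = 6.71 + 2 × 6.07 = 18.85
α = (k/(k−1))·(1 − Σσᵢ²/Var(T)) = (6/5)·(1 − 6.71/18.85) = 0.773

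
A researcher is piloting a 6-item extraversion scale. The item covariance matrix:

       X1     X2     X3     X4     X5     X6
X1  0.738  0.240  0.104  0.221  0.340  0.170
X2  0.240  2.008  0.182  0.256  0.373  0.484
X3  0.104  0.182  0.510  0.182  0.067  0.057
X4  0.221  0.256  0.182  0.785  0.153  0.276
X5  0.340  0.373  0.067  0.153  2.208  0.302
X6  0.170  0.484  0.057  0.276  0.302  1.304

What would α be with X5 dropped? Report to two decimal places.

α = 0.56

Remaining items: X1, X2, X3, X4, X6 (k = 5).
sum of item variances = 0.738 + 2.008 + 0.510 + 0.785 + 1.304 = 5.345
Var(T) = 5.345 + 2 × 2.172 = 9.689
α (item deleted) = (5/4)·(1 − 5.345/9.689) = 0.56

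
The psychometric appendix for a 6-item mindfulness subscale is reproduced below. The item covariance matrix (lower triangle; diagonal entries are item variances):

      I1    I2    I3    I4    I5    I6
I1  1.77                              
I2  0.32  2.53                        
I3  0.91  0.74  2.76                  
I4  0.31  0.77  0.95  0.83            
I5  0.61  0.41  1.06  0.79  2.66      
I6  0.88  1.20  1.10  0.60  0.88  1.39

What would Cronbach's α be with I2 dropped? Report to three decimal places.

Cronbach's α = 0.790

Remaining items: I1, I3, I4, I5, I6 (k = 5).
ΣVar(i) = 1.77 + 2.76 + 0.83 + 2.66 + 1.39 = 9.41
σ²_T = 9.41 + 2 × 8.09 = 25.59
α (item deleted) = (5/4)·(1 − 9.41/25.59) = 0.790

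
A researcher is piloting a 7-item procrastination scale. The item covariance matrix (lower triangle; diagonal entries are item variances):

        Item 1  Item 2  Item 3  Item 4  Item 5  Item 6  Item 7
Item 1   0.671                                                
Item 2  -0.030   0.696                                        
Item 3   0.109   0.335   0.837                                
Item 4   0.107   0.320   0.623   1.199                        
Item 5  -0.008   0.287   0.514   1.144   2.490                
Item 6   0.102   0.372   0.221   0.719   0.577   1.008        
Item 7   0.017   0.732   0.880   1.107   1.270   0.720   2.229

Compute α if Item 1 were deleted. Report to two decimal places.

Remaining items: Item 2, Item 3, Item 4, Item 5, Item 6, Item 7 (k = 6).
ΣVar(i) = 0.696 + 0.837 + 1.199 + 2.490 + 1.008 + 2.229 = 8.459
total variance = 8.459 + 2 × 9.821 = 28.101
α (item deleted) = (6/5)·(1 − 8.459/28.101) = 0.84

α = 0.84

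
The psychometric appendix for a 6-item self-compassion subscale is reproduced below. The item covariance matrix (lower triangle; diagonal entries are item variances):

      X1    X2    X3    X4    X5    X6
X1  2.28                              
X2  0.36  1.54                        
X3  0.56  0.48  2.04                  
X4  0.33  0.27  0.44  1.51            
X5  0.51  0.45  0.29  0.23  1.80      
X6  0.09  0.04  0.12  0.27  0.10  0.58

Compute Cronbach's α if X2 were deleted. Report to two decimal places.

Remaining items: X1, X3, X4, X5, X6 (k = 5).
Σσᵢ² = 2.28 + 2.04 + 1.51 + 1.80 + 0.58 = 8.21
σ²_total = 8.21 + 2 × 2.94 = 14.09
α (item deleted) = (5/4)·(1 − 8.21/14.09) = 0.52

α = 0.52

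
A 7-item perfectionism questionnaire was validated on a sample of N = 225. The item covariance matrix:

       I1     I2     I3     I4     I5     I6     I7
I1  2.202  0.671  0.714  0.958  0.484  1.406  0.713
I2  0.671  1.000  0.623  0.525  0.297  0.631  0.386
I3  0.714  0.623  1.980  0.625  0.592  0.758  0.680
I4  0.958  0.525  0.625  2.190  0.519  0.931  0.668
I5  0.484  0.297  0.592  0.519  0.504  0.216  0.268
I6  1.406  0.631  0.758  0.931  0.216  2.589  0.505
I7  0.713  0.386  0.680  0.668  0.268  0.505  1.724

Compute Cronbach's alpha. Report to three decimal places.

Cronbach's alpha = 0.798

Σσᵢ² = 2.202 + 1.000 + 1.980 + 2.190 + 0.504 + 2.589 + 1.724 = 12.189
Sum of the distinct covariances = 13.170
σ²_T = 12.189 + 2 × 13.170 = 38.529
α = (k/(k−1))·(1 − Σσᵢ²/σ²_T) = (7/6)·(1 − 12.189/38.529) = 0.798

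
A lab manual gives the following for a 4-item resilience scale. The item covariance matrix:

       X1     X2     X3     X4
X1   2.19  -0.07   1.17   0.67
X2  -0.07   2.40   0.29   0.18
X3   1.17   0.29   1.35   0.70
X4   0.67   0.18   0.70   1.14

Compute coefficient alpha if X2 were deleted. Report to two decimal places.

Remaining items: X1, X3, X4 (k = 3).
ΣVar(i) = 2.19 + 1.35 + 1.14 = 4.68
σ²_total = 4.68 + 2 × 2.54 = 9.76
α (item deleted) = (3/2)·(1 − 4.68/9.76) = 0.78

α = 0.78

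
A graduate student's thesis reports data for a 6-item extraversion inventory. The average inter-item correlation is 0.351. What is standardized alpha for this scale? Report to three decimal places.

Standardized α = k·r̄ / (1 + (k−1)·r̄) = 6 × 0.351 / (1 + 5 × 0.351)
  = 2.1060 / 2.7550 = 0.764

α = 0.764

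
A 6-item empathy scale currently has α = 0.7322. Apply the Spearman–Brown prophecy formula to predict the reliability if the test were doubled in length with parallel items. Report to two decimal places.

predicted reliability = 0.85

Length factor m = 2
α' = m·α / (1 + (m−1)·α)
   = 2 × 0.7322 / (1 + (2 − 1) × 0.7322)
   = 1.4644 / 1.7322 = 0.85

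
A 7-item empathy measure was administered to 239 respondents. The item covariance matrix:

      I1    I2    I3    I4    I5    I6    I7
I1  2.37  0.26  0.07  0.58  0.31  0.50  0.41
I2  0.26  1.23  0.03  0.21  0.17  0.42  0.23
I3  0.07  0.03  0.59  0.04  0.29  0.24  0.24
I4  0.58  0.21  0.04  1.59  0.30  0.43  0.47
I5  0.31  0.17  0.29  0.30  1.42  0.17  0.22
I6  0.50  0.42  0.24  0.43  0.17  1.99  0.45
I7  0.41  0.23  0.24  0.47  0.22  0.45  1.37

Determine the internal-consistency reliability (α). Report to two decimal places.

α = 0.62

Σσᵢ² = 2.37 + 1.23 + 0.59 + 1.59 + 1.42 + 1.99 + 1.37 = 10.56
Sum of off-diagonal covariances = 6.04
total variance = 10.56 + 2 × 6.04 = 22.64
α = (k/(k−1))·(1 − Σσᵢ²/total variance) = (7/6)·(1 − 10.56/22.64) = 0.62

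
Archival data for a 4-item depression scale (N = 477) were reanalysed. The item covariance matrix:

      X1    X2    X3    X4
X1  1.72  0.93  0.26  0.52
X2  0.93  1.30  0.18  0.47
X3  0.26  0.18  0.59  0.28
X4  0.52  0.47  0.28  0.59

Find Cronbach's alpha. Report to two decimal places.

α = 0.74

Σσᵢ² = 1.72 + 1.30 + 0.59 + 0.59 = 4.20
Σ_{i<j} σ_ij = 2.64
σ²_T = 4.20 + 2 × 2.64 = 9.48
α = (k/(k−1))·(1 − Σσᵢ²/σ²_T) = (4/3)·(1 − 4.20/9.48) = 0.74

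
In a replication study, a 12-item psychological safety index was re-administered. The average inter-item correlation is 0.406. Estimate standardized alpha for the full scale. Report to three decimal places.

Standardized α = k·r̄ / (1 + (k−1)·r̄) = 12 × 0.406 / (1 + 11 × 0.406)
  = 4.8720 / 5.4660 = 0.891

standardized alpha = 0.891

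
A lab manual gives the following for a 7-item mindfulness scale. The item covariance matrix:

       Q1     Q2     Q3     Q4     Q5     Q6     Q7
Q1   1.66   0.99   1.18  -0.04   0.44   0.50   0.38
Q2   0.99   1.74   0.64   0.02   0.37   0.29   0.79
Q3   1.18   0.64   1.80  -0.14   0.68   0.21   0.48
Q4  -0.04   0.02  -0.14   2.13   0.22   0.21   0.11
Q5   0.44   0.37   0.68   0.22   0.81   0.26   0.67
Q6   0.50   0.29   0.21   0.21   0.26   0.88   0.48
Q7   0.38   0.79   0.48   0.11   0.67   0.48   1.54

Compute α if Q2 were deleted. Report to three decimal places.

Remaining items: Q1, Q3, Q4, Q5, Q6, Q7 (k = 6).
ΣVar(i) = 1.66 + 1.80 + 2.13 + 0.81 + 0.88 + 1.54 = 8.82
Var(T) = 8.82 + 2 × 5.64 = 20.10
α (item deleted) = (6/5)·(1 − 8.82/20.10) = 0.673

α = 0.673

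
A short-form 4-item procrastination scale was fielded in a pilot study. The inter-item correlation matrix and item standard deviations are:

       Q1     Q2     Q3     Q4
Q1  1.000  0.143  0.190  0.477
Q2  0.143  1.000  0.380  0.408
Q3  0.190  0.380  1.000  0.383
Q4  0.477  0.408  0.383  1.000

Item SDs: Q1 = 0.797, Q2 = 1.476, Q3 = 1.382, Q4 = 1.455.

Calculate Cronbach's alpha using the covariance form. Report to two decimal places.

Σσ²ᵢ = 0.797² + 1.476² + 1.382² + 1.455² = 6.8407
Covariances σ_ij = r_ij · s_i · s_j:
  σ(Q1,Q2) = 0.143 × 0.797 × 1.476 = 0.1682
  σ(Q1,Q3) = 0.190 × 0.797 × 1.382 = 0.2093
  σ(Q1,Q4) = 0.477 × 0.797 × 1.455 = 0.5531
  σ(Q2,Q3) = 0.380 × 1.476 × 1.382 = 0.7751
  σ(Q2,Q4) = 0.408 × 1.476 × 1.455 = 0.8762
  σ(Q3,Q4) = 0.383 × 1.382 × 1.455 = 0.7701
σ²_T = Σσ²ᵢ + 2·Σσ_ij = 6.8407 + 2 × 3.3520 = 13.5447
α = (4/3)·(1 − 6.8407/13.5447) = 0.66

α = 0.66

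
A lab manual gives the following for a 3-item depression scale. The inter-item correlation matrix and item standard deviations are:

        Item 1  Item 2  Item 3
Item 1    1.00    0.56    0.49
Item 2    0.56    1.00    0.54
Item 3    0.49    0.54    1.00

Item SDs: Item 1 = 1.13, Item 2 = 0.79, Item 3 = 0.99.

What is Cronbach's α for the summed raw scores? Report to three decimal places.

Cronbach's α = 0.758

Σσ²ᵢ = 1.13² + 0.79² + 0.99² = 2.8811
Covariances σ_ij = r_ij · s_i · s_j:
  σ(Item 1,Item 2) = 0.56 × 1.13 × 0.79 = 0.4999
  σ(Item 1,Item 3) = 0.49 × 1.13 × 0.99 = 0.5482
  σ(Item 2,Item 3) = 0.54 × 0.79 × 0.99 = 0.4223
σ²_T = Σσ²ᵢ + 2·Σσ_ij = 2.8811 + 2 × 1.4704 = 5.8219
α = (3/2)·(1 − 2.8811/5.8219) = 0.758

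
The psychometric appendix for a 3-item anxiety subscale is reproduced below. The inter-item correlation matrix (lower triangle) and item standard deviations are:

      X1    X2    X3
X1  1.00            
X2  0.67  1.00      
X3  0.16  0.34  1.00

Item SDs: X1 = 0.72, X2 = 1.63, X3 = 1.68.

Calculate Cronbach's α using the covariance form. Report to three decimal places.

Σσ²ᵢ = 0.72² + 1.63² + 1.68² = 5.9977
Covariances σ_ij = r_ij · s_i · s_j:
  σ(X1,X2) = 0.67 × 0.72 × 1.63 = 0.7863
  σ(X1,X3) = 0.16 × 0.72 × 1.68 = 0.1935
  σ(X2,X3) = 0.34 × 1.63 × 1.68 = 0.9311
σ²_T = Σσ²ᵢ + 2·Σσ_ij = 5.9977 + 2 × 1.9109 = 9.8195
α = (3/2)·(1 − 5.9977/9.8195) = 0.584

α = 0.584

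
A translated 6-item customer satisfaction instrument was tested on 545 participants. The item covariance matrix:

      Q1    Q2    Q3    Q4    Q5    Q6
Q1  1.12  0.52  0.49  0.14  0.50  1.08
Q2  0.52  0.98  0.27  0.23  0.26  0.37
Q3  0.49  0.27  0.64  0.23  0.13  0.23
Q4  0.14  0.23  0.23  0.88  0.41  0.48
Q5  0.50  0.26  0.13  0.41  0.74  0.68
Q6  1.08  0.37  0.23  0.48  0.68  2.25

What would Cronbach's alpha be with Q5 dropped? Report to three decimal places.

α = 0.724

Remaining items: Q1, Q2, Q3, Q4, Q6 (k = 5).
ΣVar(i) = 1.12 + 0.98 + 0.64 + 0.88 + 2.25 = 5.87
Var(T) = 5.87 + 2 × 4.04 = 13.95
α (item deleted) = (5/4)·(1 − 5.87/13.95) = 0.724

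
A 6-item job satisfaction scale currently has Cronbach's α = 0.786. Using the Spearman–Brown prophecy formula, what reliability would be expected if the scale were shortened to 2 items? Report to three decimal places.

Length factor m = 2/6 = 0.3333
α' = m·α / (1 − (1−m)·α)
   = 2/6 × 0.786 / (1 − (1 − 2/6) × 0.786)
   = 0.2620 / 0.4760 = 0.550

predicted reliability = 0.550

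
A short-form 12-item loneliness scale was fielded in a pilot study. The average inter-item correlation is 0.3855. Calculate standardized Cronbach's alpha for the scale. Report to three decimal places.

standardized Cronbach's alpha = 0.883

Standardized α = k·r̄ / (1 + (k−1)·r̄) = 12 × 0.3855 / (1 + 11 × 0.3855)
  = 4.6260 / 5.2405 = 0.883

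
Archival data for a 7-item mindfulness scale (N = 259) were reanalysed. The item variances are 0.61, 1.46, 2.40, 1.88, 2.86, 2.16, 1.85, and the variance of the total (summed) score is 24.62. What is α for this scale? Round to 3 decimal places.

sum of item variances = 0.61 + 1.46 + 2.40 + 1.88 + 2.86 + 2.16 + 1.85 = 13.22
α = (k/(k−1))·(1 − sum of item variances/total variance) = (7/6)·(1 − 13.22/24.62) = 0.540

α = 0.540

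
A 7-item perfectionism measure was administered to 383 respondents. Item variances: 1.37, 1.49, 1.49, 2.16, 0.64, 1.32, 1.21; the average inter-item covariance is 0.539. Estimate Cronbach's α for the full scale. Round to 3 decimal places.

α = 0.817

Σσᵢ² = 1.37 + 1.49 + 1.49 + 2.16 + 0.64 + 1.32 + 1.21 = 9.68
Sum of the 21 distinct covariances = 21 × 0.539 = 11.319
σ²_total = Σσᵢ² + 2·Σcov = 9.68 + 2 × 11.319 = 32.318
α = (7/6)·(1 − 9.68/32.318) = 0.817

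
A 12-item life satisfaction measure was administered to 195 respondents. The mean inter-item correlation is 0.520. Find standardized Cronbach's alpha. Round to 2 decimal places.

Standardized α = k·r̄ / (1 + (k−1)·r̄) = 12 × 0.520 / (1 + 11 × 0.520)
  = 6.2400 / 6.7200 = 0.93

standardized Cronbach's alpha = 0.93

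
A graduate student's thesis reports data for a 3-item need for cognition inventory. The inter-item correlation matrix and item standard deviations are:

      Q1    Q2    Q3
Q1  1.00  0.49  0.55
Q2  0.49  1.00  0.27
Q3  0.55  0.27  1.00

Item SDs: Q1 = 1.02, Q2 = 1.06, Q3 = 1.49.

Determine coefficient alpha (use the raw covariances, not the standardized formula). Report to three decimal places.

coefficient alpha = 0.675

Σσ²ᵢ = 1.02² + 1.06² + 1.49² = 4.3841
Covariances σ_ij = r_ij · s_i · s_j:
  σ(Q1,Q2) = 0.49 × 1.02 × 1.06 = 0.5298
  σ(Q1,Q3) = 0.55 × 1.02 × 1.49 = 0.8359
  σ(Q2,Q3) = 0.27 × 1.06 × 1.49 = 0.4264
σ²_T = Σσ²ᵢ + 2·Σσ_ij = 4.3841 + 2 × 1.7921 = 7.9683
α = (3/2)·(1 − 4.3841/7.9683) = 0.675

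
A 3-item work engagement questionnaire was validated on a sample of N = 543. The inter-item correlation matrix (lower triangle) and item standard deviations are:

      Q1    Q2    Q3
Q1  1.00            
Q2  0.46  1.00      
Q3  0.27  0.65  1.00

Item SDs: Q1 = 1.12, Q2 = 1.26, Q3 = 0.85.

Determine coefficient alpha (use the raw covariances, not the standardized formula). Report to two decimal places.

Σσ²ᵢ = 1.12² + 1.26² + 0.85² = 3.5645
Covariances σ_ij = r_ij · s_i · s_j:
  σ(Q1,Q2) = 0.46 × 1.12 × 1.26 = 0.6492
  σ(Q1,Q3) = 0.27 × 1.12 × 0.85 = 0.2570
  σ(Q2,Q3) = 0.65 × 1.26 × 0.85 = 0.6962
σ²_T = Σσ²ᵢ + 2·Σσ_ij = 3.5645 + 2 × 1.6024 = 6.7693
α = (3/2)·(1 − 3.5645/6.7693) = 0.71

α = 0.71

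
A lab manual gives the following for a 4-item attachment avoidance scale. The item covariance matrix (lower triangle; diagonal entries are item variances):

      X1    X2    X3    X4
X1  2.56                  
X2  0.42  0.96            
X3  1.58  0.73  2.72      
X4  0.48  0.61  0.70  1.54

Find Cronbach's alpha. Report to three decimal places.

α = 0.717

ΣVar(i) = 2.56 + 0.96 + 2.72 + 1.54 = 7.78
Sum of off-diagonal covariances = 4.52
σ²_T = 7.78 + 2 × 4.52 = 16.82
α = (k/(k−1))·(1 − ΣVar(i)/σ²_T) = (4/3)·(1 − 7.78/16.82) = 0.717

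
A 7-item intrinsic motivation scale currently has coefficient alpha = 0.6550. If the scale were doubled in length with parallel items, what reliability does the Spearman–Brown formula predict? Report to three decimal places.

Length factor m = 2
α' = m·α / (1 + (m−1)·α)
   = 2 × 0.6550 / (1 + (2 − 1) × 0.6550)
   = 1.3100 / 1.6550 = 0.792

predicted reliability = 0.792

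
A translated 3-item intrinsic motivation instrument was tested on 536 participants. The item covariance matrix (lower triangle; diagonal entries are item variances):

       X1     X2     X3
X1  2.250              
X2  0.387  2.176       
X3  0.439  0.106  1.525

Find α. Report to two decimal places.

Σσᵢ² = 2.250 + 2.176 + 1.525 = 5.951
Σ_{i<j} σ_ij = 0.932
total variance = 5.951 + 2 × 0.932 = 7.815
α = (k/(k−1))·(1 − Σσᵢ²/total variance) = (3/2)·(1 − 5.951/7.815) = 0.36

α = 0.36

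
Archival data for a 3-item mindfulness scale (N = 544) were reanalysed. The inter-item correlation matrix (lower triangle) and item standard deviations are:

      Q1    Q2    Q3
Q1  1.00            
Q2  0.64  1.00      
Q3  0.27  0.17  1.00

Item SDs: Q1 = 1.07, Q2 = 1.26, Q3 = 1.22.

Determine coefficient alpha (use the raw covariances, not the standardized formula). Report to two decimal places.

coefficient alpha = 0.62

Σσ²ᵢ = 1.07² + 1.26² + 1.22² = 4.2209
Covariances σ_ij = r_ij · s_i · s_j:
  σ(Q1,Q2) = 0.64 × 1.07 × 1.26 = 0.8628
  σ(Q1,Q3) = 0.27 × 1.07 × 1.22 = 0.3525
  σ(Q2,Q3) = 0.17 × 1.26 × 1.22 = 0.2613
σ²_T = Σσ²ᵢ + 2·Σσ_ij = 4.2209 + 2 × 1.4766 = 7.1741
α = (3/2)·(1 − 4.2209/7.1741) = 0.62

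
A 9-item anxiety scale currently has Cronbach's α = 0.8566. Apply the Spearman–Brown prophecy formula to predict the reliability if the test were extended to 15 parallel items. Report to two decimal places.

Length factor m = 15/9 = 1.6667
α' = m·α / (1 + (m−1)·α)
   = 15/9 × 0.8566 / (1 + (15/9 − 1) × 0.8566)
   = 1.4277 / 1.5711 = 0.91

predicted reliability = 0.91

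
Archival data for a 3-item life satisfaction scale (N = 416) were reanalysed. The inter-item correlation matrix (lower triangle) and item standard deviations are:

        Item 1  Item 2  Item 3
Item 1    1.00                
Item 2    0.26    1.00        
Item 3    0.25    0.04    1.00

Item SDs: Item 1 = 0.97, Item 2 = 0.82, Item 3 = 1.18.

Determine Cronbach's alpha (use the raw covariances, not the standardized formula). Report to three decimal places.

Σσ²ᵢ = 0.97² + 0.82² + 1.18² = 3.0057
Covariances σ_ij = r_ij · s_i · s_j:
  σ(Item 1,Item 2) = 0.26 × 0.97 × 0.82 = 0.2068
  σ(Item 1,Item 3) = 0.25 × 0.97 × 1.18 = 0.2861
  σ(Item 2,Item 3) = 0.04 × 0.82 × 1.18 = 0.0387
σ²_T = Σσ²ᵢ + 2·Σσ_ij = 3.0057 + 2 × 0.5316 = 4.0689
α = (3/2)·(1 − 3.0057/4.0689) = 0.392

α = 0.392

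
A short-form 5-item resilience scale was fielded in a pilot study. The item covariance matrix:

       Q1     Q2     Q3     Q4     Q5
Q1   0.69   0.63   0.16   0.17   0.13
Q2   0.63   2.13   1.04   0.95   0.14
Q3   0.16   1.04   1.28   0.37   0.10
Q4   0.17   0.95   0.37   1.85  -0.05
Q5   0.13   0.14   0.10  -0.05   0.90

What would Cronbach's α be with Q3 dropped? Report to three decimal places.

Cronbach's α = 0.552

Remaining items: Q1, Q2, Q4, Q5 (k = 4).
ΣVar(i) = 0.69 + 2.13 + 1.85 + 0.90 = 5.57
total variance = 5.57 + 2 × 1.97 = 9.51
α (item deleted) = (4/3)·(1 − 5.57/9.51) = 0.552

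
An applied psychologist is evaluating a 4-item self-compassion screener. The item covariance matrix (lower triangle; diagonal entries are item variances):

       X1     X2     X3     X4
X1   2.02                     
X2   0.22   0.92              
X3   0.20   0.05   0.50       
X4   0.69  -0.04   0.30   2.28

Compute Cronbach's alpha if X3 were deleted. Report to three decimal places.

Remaining items: X1, X2, X4 (k = 3).
Σσ²ᵢ = 2.02 + 0.92 + 2.28 = 5.22
Var(T) = 5.22 + 2 × 0.87 = 6.96
α (item deleted) = (3/2)·(1 − 5.22/6.96) = 0.375

Cronbach's alpha = 0.375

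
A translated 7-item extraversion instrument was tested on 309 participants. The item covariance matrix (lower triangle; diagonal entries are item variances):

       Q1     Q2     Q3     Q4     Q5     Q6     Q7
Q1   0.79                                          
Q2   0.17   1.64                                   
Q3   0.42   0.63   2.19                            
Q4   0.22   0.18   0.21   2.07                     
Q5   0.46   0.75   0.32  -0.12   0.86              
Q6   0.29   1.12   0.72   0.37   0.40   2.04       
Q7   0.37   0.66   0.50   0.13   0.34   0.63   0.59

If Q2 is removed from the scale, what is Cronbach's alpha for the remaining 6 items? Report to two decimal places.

Remaining items: Q1, Q3, Q4, Q5, Q6, Q7 (k = 6).
sum of item variances = 0.79 + 2.19 + 2.07 + 0.86 + 2.04 + 0.59 = 8.54
Var(T) = 8.54 + 2 × 5.26 = 19.06
α (item deleted) = (6/5)·(1 − 8.54/19.06) = 0.66

α = 0.66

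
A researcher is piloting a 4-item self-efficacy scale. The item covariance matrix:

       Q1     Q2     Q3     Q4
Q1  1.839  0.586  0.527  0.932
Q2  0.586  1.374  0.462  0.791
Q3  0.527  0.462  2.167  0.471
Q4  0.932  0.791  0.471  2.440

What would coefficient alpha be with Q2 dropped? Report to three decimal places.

Remaining items: Q1, Q3, Q4 (k = 3).
Σσ²ᵢ = 1.839 + 2.167 + 2.440 = 6.446
σ²_T = 6.446 + 2 × 1.930 = 10.306
α (item deleted) = (3/2)·(1 − 6.446/10.306) = 0.562

coefficient alpha = 0.562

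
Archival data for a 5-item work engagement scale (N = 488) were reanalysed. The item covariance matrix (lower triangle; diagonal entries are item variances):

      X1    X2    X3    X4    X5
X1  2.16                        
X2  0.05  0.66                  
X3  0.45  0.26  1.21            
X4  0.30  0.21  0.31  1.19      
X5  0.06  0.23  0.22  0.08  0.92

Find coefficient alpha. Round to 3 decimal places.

ΣVar(i) = 2.16 + 0.66 + 1.21 + 1.19 + 0.92 = 6.14
Sum of off-diagonal covariances = 2.17
total variance = 6.14 + 2 × 2.17 = 10.48
α = (k/(k−1))·(1 − ΣVar(i)/total variance) = (5/4)·(1 − 6.14/10.48) = 0.518

α = 0.518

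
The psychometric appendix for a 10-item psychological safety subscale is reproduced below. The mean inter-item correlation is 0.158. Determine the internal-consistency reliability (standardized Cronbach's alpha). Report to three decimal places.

α = 0.652

Standardized α = k·r̄ / (1 + (k−1)·r̄) = 10 × 0.158 / (1 + 9 × 0.158)
  = 1.5800 / 2.4220 = 0.652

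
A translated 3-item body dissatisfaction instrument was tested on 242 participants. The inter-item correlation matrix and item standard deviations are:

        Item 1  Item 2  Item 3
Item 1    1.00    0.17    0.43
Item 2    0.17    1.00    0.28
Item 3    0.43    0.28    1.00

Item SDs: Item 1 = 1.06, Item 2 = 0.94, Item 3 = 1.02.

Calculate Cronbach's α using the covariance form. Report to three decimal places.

Cronbach's α = 0.558

Σσ²ᵢ = 1.06² + 0.94² + 1.02² = 3.0476
Covariances σ_ij = r_ij · s_i · s_j:
  σ(Item 1,Item 2) = 0.17 × 1.06 × 0.94 = 0.1694
  σ(Item 1,Item 3) = 0.43 × 1.06 × 1.02 = 0.4649
  σ(Item 2,Item 3) = 0.28 × 0.94 × 1.02 = 0.2685
σ²_T = Σσ²ᵢ + 2·Σσ_ij = 3.0476 + 2 × 0.9028 = 4.8532
α = (3/2)·(1 − 3.0476/4.8532) = 0.558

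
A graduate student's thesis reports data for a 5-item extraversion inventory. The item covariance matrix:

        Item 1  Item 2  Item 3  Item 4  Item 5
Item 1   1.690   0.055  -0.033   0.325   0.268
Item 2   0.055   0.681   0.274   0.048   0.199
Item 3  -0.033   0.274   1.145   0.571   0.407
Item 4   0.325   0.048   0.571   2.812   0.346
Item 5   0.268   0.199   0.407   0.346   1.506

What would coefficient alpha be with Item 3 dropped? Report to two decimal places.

coefficient alpha = 0.36

Remaining items: Item 1, Item 2, Item 4, Item 5 (k = 4).
ΣVar(i) = 1.690 + 0.681 + 2.812 + 1.506 = 6.689
σ²_total = 6.689 + 2 × 1.241 = 9.171
α (item deleted) = (4/3)·(1 − 6.689/9.171) = 0.36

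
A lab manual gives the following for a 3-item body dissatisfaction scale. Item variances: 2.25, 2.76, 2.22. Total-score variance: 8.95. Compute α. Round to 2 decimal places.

Σσᵢ² = 2.25 + 2.76 + 2.22 = 7.23
α = (k/(k−1))·(1 − Σσᵢ²/total variance) = (3/2)·(1 − 7.23/8.95) = 0.29

α = 0.29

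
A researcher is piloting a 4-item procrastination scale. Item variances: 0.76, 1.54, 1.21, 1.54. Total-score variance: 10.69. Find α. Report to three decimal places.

α = 0.703

Σσ²ᵢ = 0.76 + 1.54 + 1.21 + 1.54 = 5.05
α = (k/(k−1))·(1 − Σσ²ᵢ/Var(T)) = (4/3)·(1 − 5.05/10.69) = 0.703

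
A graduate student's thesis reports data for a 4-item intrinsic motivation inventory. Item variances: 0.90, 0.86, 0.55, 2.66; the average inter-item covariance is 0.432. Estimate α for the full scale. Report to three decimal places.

α = 0.681

sum of item variances = 0.90 + 0.86 + 0.55 + 2.66 = 4.97
Sum of the 6 distinct covariances = 6 × 0.432 = 2.592
σ²_total = sum of item variances + 2·Σcov = 4.97 + 2 × 2.592 = 10.154
α = (4/3)·(1 − 4.97/10.154) = 0.681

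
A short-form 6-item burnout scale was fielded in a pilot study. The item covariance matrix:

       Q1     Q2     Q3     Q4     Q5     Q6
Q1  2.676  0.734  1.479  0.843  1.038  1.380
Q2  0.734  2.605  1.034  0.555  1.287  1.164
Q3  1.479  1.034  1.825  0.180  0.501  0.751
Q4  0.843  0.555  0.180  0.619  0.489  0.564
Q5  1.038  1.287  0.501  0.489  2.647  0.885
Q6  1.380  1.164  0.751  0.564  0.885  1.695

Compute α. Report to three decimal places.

α = 0.817

Σσᵢ² = 2.676 + 2.605 + 1.825 + 0.619 + 2.647 + 1.695 = 12.067
Sum of the distinct covariances = 12.884
Var(T) = 12.067 + 2 × 12.884 = 37.835
α = (k/(k−1))·(1 − Σσᵢ²/Var(T)) = (6/5)·(1 − 12.067/37.835) = 0.817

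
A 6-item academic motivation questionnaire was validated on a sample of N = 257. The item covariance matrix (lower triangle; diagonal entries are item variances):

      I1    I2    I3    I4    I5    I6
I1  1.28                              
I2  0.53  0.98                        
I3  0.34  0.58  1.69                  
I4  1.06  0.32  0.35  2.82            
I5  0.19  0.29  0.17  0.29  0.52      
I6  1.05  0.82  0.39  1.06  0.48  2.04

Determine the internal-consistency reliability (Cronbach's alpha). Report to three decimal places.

sum of item variances = 1.28 + 0.98 + 1.69 + 2.82 + 0.52 + 2.04 = 9.33
Sum of off-diagonal covariances = 7.92
σ²_T = 9.33 + 2 × 7.92 = 25.17
α = (k/(k−1))·(1 − sum of item variances/σ²_T) = (6/5)·(1 − 9.33/25.17) = 0.755

Cronbach's alpha = 0.755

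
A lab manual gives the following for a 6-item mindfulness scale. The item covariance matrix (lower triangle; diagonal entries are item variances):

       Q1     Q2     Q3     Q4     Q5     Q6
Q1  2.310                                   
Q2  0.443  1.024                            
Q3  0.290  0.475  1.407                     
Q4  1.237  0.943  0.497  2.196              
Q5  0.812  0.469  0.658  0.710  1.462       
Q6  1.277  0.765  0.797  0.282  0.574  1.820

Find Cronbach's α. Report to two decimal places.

α = 0.80

Σσ²ᵢ = 2.310 + 1.024 + 1.407 + 2.196 + 1.462 + 1.820 = 10.219
Sum of off-diagonal covariances = 10.229
total variance = 10.219 + 2 × 10.229 = 30.677
α = (k/(k−1))·(1 − Σσ²ᵢ/total variance) = (6/5)·(1 − 10.219/30.677) = 0.80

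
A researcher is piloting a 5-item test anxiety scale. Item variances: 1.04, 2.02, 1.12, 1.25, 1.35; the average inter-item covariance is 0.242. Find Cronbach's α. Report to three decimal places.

α = 0.521

Σσᵢ² = 1.04 + 2.02 + 1.12 + 1.25 + 1.35 = 6.78
Sum of the 10 distinct covariances = 10 × 0.242 = 2.420
σ²_T = Σσᵢ² + 2·Σcov = 6.78 + 2 × 2.420 = 11.620
α = (5/4)·(1 − 6.78/11.620) = 0.521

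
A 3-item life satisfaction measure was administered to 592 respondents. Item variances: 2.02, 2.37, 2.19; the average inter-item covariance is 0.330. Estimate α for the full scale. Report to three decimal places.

Σσ²ᵢ = 2.02 + 2.37 + 2.19 = 6.58
Sum of the 3 distinct covariances = 3 × 0.330 = 0.990
total variance = Σσ²ᵢ + 2·Σcov = 6.58 + 2 × 0.990 = 8.560
α = (3/2)·(1 − 6.58/8.560) = 0.347

α = 0.347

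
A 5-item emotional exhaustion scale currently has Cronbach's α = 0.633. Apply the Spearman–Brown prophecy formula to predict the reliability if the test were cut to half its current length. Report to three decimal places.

Length factor m = 1/2
α' = m·α / (1 − (1−m)·α)
   = 1/2 × 0.633 / (1 − (1 − 1/2) × 0.633)
   = 0.3165 / 0.6835 = 0.463

predicted reliability = 0.463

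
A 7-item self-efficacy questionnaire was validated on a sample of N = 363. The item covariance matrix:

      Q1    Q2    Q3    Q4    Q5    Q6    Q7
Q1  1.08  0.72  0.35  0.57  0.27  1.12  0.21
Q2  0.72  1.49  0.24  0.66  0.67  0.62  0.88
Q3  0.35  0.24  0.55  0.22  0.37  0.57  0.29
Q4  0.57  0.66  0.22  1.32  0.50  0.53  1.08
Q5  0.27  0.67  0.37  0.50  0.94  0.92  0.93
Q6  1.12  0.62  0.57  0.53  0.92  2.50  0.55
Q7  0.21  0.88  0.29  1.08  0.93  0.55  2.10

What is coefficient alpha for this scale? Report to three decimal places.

α = 0.829

ΣVar(i) = 1.08 + 1.49 + 0.55 + 1.32 + 0.94 + 2.50 + 2.10 = 9.98
Sum of the distinct covariances = 12.27
σ²_total = 9.98 + 2 × 12.27 = 34.52
α = (k/(k−1))·(1 − ΣVar(i)/σ²_total) = (7/6)·(1 − 9.98/34.52) = 0.829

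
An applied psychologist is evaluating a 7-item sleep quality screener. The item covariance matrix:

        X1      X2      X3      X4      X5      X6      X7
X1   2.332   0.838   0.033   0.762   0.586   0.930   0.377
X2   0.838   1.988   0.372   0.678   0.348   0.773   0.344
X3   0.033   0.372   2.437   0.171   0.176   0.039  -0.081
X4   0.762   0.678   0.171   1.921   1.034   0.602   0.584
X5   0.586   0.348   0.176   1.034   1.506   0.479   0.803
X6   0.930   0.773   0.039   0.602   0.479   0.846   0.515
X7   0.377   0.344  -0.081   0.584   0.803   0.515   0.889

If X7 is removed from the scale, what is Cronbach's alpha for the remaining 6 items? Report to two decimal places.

α = 0.70

Remaining items: X1, X2, X3, X4, X5, X6 (k = 6).
ΣVar(i) = 2.332 + 1.988 + 2.437 + 1.921 + 1.506 + 0.846 = 11.030
Var(T) = 11.030 + 2 × 7.821 = 26.672
α (item deleted) = (6/5)·(1 − 11.030/26.672) = 0.70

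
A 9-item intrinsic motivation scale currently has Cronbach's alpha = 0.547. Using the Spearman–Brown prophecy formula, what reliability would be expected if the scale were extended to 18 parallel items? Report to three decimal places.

Length factor m = 18/9 = 2.0000
α' = m·α / (1 + (m−1)·α)
   = 18/9 × 0.547 / (1 + (18/9 − 1) × 0.547)
   = 1.0940 / 1.5470 = 0.707

predicted reliability = 0.707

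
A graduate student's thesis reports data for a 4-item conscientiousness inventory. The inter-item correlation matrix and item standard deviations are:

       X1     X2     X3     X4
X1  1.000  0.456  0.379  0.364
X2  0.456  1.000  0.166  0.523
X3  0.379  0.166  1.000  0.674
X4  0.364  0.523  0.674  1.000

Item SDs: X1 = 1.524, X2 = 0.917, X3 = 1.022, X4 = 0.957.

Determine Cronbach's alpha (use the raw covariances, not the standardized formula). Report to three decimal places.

Σσ²ᵢ = 1.524² + 0.917² + 1.022² + 0.957² = 5.1238
Covariances σ_ij = r_ij · s_i · s_j:
  σ(X1,X2) = 0.456 × 1.524 × 0.917 = 0.6373
  σ(X1,X3) = 0.379 × 1.524 × 1.022 = 0.5903
  σ(X1,X4) = 0.364 × 1.524 × 0.957 = 0.5309
  σ(X2,X3) = 0.166 × 0.917 × 1.022 = 0.1556
  σ(X2,X4) = 0.523 × 0.917 × 0.957 = 0.4590
  σ(X3,X4) = 0.674 × 1.022 × 0.957 = 0.6592
σ²_T = Σσ²ᵢ + 2·Σσ_ij = 5.1238 + 2 × 3.0323 = 11.1884
α = (4/3)·(1 − 5.1238/11.1884) = 0.723

α = 0.723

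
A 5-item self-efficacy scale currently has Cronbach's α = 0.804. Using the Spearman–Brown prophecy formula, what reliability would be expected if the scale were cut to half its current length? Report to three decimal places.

Length factor m = 1/2
α' = m·α / (1 − (1−m)·α)
   = 1/2 × 0.804 / (1 − (1 − 1/2) × 0.804)
   = 0.4020 / 0.5980 = 0.672

predicted reliability = 0.672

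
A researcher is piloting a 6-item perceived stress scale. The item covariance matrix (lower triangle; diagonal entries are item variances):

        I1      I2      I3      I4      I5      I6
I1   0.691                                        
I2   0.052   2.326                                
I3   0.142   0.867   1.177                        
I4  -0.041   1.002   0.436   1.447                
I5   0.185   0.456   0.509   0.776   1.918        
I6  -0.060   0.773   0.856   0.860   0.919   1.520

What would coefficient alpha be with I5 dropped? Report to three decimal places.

α = 0.721

Remaining items: I1, I2, I3, I4, I6 (k = 5).
sum of item variances = 0.691 + 2.326 + 1.177 + 1.447 + 1.520 = 7.161
σ²_T = 7.161 + 2 × 4.887 = 16.935
α (item deleted) = (5/4)·(1 − 7.161/16.935) = 0.721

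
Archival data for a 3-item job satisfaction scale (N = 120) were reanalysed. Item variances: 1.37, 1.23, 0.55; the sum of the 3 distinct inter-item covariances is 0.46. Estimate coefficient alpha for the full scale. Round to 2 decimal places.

coefficient alpha = 0.34

sum of item variances = 1.37 + 1.23 + 0.55 = 3.15
Sum of distinct covariances = 0.46
σ²_total = sum of item variances + 2·Σcov = 3.15 + 2 × 0.46 = 4.07
α = (3/2)·(1 − 3.15/4.07) = 0.34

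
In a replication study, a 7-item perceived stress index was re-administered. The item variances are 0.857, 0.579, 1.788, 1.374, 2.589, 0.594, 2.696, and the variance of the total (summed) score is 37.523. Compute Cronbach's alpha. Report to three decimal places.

Cronbach's alpha = 0.841

Σσᵢ² = 0.857 + 0.579 + 1.788 + 1.374 + 2.589 + 0.594 + 2.696 = 10.477
α = (k/(k−1))·(1 − Σσᵢ²/Var(T)) = (7/6)·(1 − 10.477/37.523) = 0.841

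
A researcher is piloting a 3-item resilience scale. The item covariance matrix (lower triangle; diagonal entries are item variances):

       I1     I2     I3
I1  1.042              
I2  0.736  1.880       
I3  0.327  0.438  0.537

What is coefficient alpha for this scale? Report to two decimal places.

Σσ²ᵢ = 1.042 + 1.880 + 0.537 = 3.459
Σ_{i<j} σ_ij = 1.501
σ²_T = 3.459 + 2 × 1.501 = 6.461
α = (k/(k−1))·(1 − Σσ²ᵢ/σ²_T) = (3/2)·(1 − 3.459/6.461) = 0.70

coefficient alpha = 0.70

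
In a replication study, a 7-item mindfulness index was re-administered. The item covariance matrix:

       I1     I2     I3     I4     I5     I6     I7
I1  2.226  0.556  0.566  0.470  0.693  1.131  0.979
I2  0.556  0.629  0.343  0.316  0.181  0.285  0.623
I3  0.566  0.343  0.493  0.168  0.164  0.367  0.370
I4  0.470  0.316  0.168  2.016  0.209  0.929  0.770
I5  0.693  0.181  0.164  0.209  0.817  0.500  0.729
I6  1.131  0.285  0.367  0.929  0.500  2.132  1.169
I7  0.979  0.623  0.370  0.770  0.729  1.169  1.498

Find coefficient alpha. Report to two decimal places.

α = 0.82

Σσᵢ² = 2.226 + 0.629 + 0.493 + 2.016 + 0.817 + 2.132 + 1.498 = 9.811
Sum of off-diagonal covariances = 11.518
total variance = 9.811 + 2 × 11.518 = 32.847
α = (k/(k−1))·(1 − Σσᵢ²/total variance) = (7/6)·(1 − 9.811/32.847) = 0.82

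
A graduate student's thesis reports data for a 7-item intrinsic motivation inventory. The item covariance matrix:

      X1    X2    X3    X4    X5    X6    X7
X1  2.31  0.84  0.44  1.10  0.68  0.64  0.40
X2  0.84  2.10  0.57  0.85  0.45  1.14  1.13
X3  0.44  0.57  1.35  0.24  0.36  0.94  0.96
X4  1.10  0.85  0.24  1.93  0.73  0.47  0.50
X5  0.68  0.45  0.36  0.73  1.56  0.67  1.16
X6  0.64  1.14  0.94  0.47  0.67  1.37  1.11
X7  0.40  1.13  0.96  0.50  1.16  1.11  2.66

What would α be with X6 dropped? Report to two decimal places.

α = 0.76

Remaining items: X1, X2, X3, X4, X5, X7 (k = 6).
Σσᵢ² = 2.31 + 2.10 + 1.35 + 1.93 + 1.56 + 2.66 = 11.91
σ²_total = 11.91 + 2 × 10.41 = 32.73
α (item deleted) = (6/5)·(1 − 11.91/32.73) = 0.76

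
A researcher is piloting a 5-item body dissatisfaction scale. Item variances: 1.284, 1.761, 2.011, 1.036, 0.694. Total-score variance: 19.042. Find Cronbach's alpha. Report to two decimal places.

ΣVar(i) = 1.284 + 1.761 + 2.011 + 1.036 + 0.694 = 6.786
α = (k/(k−1))·(1 − ΣVar(i)/σ²_total) = (5/4)·(1 − 6.786/19.042) = 0.80

α = 0.80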